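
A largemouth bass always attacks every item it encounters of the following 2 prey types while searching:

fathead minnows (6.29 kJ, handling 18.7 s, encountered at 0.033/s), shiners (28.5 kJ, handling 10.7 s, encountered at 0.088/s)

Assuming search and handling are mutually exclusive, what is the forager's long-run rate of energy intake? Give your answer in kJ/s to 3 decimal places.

R = Σλ_iE_i / (1 + Σλ_ih_i)
Numerator: 0.033×6.29 + 0.088×28.5 = 2.716
Denominator: 1 + 0.033×18.7 + 0.088×10.7 = 2.559
R = 2.716/2.559 = 1.061 kJ/s

1.061 kJ/s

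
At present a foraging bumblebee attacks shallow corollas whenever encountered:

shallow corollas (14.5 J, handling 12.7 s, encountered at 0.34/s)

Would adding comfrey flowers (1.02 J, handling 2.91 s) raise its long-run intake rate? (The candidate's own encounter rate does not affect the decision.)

Intake rate on the current diet: R = (0.34×14.5) / (1 + 0.34×12.7) = 4.93/5.318 = 0.927 J/s.
comfrey flowers: E/h = 1.02/2.91 = 0.3505 J/s.
0.3505 < 0.927, so adding comfrey flowers would lower the average — exclude it.

No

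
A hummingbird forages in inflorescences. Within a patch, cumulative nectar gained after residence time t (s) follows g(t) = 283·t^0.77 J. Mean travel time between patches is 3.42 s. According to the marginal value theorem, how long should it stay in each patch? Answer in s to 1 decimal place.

Optimal t* satisfies g'(t*) = g(t*)/(T + t*).
g'(t) = 0.77·283·t^-0.23. Setting 0.77·283·t^-0.23 = 283·t^0.77/(3.42+t) gives 0.77(3.42+t) = t, so 0.23·t = 0.77×3.42.
t* = 0.77×3.42/0.23 = 11.45 s.

11.4 s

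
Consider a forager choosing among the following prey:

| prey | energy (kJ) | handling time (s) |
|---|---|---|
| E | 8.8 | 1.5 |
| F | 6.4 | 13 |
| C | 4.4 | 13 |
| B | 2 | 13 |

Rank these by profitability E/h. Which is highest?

E

Profitability E/h (kJ/s): E = 8.8/1.5 = 5.87, F = 6.4/13 = 0.492, C = 4.4/13 = 0.338, B = 2/13 = 0.154.
Ranked: E > F > C > B.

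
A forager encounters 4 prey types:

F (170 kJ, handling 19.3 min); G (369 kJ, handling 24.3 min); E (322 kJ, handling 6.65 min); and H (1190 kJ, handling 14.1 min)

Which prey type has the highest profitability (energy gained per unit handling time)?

H

In descending order of E/h:
H: 1190/14.1 = 84.4 kJ/min
E: 322/6.65 = 48.4 kJ/min
G: 369/24.3 = 15.2 kJ/min
F: 170/19.3 = 8.81 kJ/min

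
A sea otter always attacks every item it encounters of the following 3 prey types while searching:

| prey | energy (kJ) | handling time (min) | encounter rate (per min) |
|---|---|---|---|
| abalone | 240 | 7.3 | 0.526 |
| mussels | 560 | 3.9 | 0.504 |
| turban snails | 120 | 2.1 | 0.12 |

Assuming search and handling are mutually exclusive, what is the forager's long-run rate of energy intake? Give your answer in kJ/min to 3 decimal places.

59.920 kJ/min

Energy encountered per unit search time: 0.526×240 + 0.504×560 + 0.12×120 = 422.9 kJ/min.
Handling time per unit search time: 0.526×7.3 + 0.504×3.9 + 0.12×2.1 = 6.057.
Rate = 422.9/(1 + 6.057) = 59.92 kJ/min.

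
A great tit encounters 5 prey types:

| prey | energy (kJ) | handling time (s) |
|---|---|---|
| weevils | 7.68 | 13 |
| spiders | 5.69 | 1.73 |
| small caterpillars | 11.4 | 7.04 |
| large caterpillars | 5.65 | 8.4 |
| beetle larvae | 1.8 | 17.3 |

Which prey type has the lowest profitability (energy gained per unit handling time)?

Profitability E/h (kJ/s): weevils = 7.68/13 = 0.591, spiders = 5.69/1.73 = 3.29, small caterpillars = 11.4/7.04 = 1.62, large caterpillars = 5.65/8.4 = 0.673, beetle larvae = 1.8/17.3 = 0.104.
Ranked: spiders > small caterpillars > large caterpillars > weevils > beetle larvae.

beetle larvae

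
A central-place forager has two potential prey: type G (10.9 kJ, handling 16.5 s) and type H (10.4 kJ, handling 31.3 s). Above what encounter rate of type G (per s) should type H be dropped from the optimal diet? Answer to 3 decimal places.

0.061 per s

At the threshold, the rate on type G alone equals the profitability of type H: λ·10.9/(1 + λ·16.5) = 10.4/31.3 = 0.3323.
Rearranging, λ(10.9 − 0.3323×16.5) = 0.3323, so λ = 0.3323/5.418 = 0.06133 per s.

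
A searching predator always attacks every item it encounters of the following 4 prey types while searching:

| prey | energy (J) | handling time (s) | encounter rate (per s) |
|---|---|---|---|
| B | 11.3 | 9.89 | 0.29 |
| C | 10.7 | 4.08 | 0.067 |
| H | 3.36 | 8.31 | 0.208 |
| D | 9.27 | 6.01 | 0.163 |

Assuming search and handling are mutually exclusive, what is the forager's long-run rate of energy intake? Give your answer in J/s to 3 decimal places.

R = Σλ_iE_i / (1 + Σλ_ih_i)
Numerator: 0.29×11.3 + 0.067×10.7 + 0.208×3.36 + 0.163×9.27 = 6.204
Denominator: 1 + 0.29×9.89 + 0.067×4.08 + 0.208×8.31 + 0.163×6.01 = 6.85
R = 6.204/6.85 = 0.9057 J/s

0.906 J/s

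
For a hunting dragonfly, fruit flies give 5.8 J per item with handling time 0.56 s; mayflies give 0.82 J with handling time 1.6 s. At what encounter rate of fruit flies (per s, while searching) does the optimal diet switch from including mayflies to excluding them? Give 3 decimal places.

At the threshold, the rate on fruit flies alone equals the profitability of mayflies: λ·5.8/(1 + λ·0.56) = 0.82/1.6 = 0.5125.
Rearranging, λ(5.8 − 0.5125×0.56) = 0.5125, so λ = 0.5125/5.513 = 0.09296 per s.

0.093 per s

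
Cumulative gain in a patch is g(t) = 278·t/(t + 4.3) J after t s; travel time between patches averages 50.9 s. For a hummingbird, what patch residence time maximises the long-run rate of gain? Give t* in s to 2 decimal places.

Optimal t* satisfies g'(t*) = g(t*)/(T + t*).
g'(t) = 278·4.3/(t + 4.3)². Setting 278·4.3/(t+4.3)² = 278t/[(t+4.3)(50.9+t)] gives 4.3(50.9+t) = t(t+4.3), so t² = 4.3×50.9 = 218.9.
t* = √218.9 = 14.79 s.

14.79 s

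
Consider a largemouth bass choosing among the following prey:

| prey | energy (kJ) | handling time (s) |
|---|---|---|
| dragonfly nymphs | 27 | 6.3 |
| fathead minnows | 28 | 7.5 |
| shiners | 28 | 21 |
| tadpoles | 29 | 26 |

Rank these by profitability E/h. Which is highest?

Profitability E/h (kJ/s): dragonfly nymphs = 27/6.3 = 4.29, fathead minnows = 28/7.5 = 3.73, shiners = 28/21 = 1.33, tadpoles = 29/26 = 1.12.
Ranked: dragonfly nymphs > fathead minnows > shiners > tadpoles.

dragonfly nymphs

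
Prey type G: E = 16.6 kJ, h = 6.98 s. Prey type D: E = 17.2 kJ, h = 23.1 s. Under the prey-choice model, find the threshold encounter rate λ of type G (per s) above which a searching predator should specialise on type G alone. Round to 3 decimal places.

0.065 per s

The zero-one rule: include type D iff E₂/h₂ > λE₁/(1+λh₁). Equality gives the switch point.
λE₁h₂ = E₂ + λE₂h₁ ⇒ λ = E₂/(E₁h₂ − E₂h₁) = 17.2/(383.5 − 120.1) = 0.0653 per s.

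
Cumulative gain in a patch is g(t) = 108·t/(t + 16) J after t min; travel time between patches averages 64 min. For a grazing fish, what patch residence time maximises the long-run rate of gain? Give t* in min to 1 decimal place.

32.0 min

Maximise g(t)/(T+t): set derivative to zero → g'(t)(T+t) = g(t).
g'(t) = 108·16/(t + 16)². Setting 108·16/(t+16)² = 108t/[(t+16)(64+t)] gives 16(64+t) = t(t+16), so t² = 16×64 = 1024.
t* = √1024 = 32 min.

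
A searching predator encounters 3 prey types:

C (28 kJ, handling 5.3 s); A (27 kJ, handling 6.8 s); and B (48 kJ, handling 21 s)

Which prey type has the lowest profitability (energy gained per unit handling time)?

B

In descending order of E/h:
C: 28/5.3 = 5.28 kJ/s
A: 27/6.8 = 3.97 kJ/s
B: 48/21 = 2.29 kJ/s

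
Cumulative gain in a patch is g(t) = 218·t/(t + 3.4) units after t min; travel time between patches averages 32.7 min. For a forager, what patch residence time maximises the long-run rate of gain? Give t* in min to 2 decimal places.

By the marginal value theorem, leave when the instantaneous gain rate g'(t) equals the habitat-wide average g(t)/(T + t).
g'(t) = 218·3.4/(t + 3.4)². Setting 218·3.4/(t+3.4)² = 218t/[(t+3.4)(32.7+t)] gives 3.4(32.7+t) = t(t+3.4), so t² = 3.4×32.7 = 111.2.
t* = √111.2 = 10.54 min.

10.54 min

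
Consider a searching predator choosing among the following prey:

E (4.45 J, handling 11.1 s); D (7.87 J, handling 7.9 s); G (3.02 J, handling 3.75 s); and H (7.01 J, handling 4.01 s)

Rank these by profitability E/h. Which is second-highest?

In descending order of E/h:
H: 7.01/4.01 = 1.75 J/s
D: 7.87/7.9 = 0.996 J/s
G: 3.02/3.75 = 0.805 J/s
E: 4.45/11.1 = 0.401 J/s

D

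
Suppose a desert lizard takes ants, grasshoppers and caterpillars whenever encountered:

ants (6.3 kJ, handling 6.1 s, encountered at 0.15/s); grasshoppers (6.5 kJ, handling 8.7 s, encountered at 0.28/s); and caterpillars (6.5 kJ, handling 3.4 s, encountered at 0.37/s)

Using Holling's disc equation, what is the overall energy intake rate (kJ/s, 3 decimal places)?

0.922 kJ/s

R = (0.15×6.3 + 0.28×6.5 + 0.37×6.5) / (1 + 0.15×6.1 + 0.28×8.7 + 0.37×3.4) = 5.17/5.609 = 0.9217 kJ/s.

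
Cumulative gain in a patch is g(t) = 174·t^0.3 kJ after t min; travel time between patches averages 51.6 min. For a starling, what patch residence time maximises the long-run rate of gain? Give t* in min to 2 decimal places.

22.11 min

By the marginal value theorem, leave when the instantaneous gain rate g'(t) equals the habitat-wide average g(t)/(T + t).
g'(t) = 0.3·174·t^-0.7. Setting 0.3·174·t^-0.7 = 174·t^0.3/(51.6+t) gives 0.3(51.6+t) = t, so 0.70·t = 0.3×51.6.
t* = 0.3×51.6/0.70 = 22.11 min.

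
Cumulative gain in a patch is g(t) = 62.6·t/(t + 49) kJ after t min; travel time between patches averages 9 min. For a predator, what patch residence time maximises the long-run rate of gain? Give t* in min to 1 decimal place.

Optimal t* satisfies g'(t*) = g(t*)/(T + t*).
g'(t) = 62.6·49/(t + 49)². Setting 62.6·49/(t+49)² = 62.6t/[(t+49)(9+t)] gives 49(9+t) = t(t+49), so t² = 49×9 = 441.
t* = √441 = 21 min.

21.0 min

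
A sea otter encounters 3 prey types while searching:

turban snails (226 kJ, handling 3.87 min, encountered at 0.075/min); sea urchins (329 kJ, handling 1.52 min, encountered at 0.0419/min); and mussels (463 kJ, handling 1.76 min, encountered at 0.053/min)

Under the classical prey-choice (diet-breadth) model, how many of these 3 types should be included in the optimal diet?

3

Rank by E/h (kJ/min): mussels 263, sea urchins 216, turban snails 58.4. Include each in turn until the next type's E/h falls below the running intake rate.
Rate on top 1: 22.45. sea urchins: 216 > 22.45 → include.
Rate on top 2: 33.12. turban snails: 58.4 > 33.12 → include.
Optimal diet: mussels, sea urchins, turban snails — 3 of 3 types.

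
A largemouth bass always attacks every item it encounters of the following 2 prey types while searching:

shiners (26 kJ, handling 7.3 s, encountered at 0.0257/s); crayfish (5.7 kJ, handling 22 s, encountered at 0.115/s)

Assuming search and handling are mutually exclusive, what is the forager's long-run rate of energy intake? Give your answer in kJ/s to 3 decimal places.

R = (0.0257×26 + 0.115×5.7) / (1 + 0.0257×7.3 + 0.115×22) = 1.324/3.718 = 0.3561 kJ/s.

0.356 kJ/s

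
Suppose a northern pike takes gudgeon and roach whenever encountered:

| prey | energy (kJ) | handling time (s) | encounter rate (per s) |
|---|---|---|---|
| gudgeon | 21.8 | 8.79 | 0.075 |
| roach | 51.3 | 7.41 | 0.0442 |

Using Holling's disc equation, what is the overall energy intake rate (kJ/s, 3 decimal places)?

1.964 kJ/s

R = (0.075×21.8 + 0.0442×51.3) / (1 + 0.075×8.79 + 0.0442×7.41) = 3.902/1.987 = 1.964 kJ/s.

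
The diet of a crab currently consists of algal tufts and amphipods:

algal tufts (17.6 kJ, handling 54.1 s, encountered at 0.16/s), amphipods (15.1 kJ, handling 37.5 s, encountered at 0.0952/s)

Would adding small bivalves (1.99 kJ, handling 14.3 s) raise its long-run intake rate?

No

Current rate: (0.16×17.6 + 0.0952×15.1)/(1 + 0.16×54.1 + 0.0952×37.5) = 0.3216 kJ/s.
small bivalves: E/h = 1.99/14.3 = 0.1392 kJ/s.
Since 0.1392 < R, time spent handling small bivalves is better spent searching.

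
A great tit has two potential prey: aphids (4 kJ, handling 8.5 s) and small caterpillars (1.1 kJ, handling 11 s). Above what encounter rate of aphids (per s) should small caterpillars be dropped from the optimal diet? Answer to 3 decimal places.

0.032 per s

At the threshold, the rate on aphids alone equals the profitability of small caterpillars: λ·4/(1 + λ·8.5) = 1.1/11 = 0.1.
Rearranging, λ(4 − 0.1×8.5) = 0.1, so λ = 0.1/3.15 = 0.03175 per s.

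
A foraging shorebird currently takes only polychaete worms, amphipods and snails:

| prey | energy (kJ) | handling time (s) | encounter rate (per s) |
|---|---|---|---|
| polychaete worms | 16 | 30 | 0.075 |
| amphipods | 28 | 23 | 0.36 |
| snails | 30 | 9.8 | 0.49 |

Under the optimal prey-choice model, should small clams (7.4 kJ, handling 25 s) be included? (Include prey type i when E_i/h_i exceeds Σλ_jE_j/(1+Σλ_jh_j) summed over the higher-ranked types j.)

Intake rate on the current diet: R = (0.075×16 + 0.36×28 + 0.49×30) / (1 + 0.075×30 + 0.36×23 + 0.49×9.8) = 25.98/16.33 = 1.591 kJ/s.
small clams: E/h = 7.4/25 = 0.296 kJ/s.
0.296 < 1.591, so adding small clams would lower the average — exclude it.

No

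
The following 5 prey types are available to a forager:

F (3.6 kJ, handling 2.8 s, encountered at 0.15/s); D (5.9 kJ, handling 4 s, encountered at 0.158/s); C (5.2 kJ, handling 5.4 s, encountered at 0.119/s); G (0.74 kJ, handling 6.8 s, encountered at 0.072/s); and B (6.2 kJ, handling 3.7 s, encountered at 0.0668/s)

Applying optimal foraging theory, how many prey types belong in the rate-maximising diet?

4

Rank by E/h (kJ/s): B 1.68, D 1.48, F 1.29, C 0.963, G 0.109. Include each in turn until the next type's E/h falls below the running intake rate.
Rate on top 1: 0.3321. D: 1.48 > 0.3321 → include.
Rate on top 2: 0.7165. F: 1.29 > 0.7165 → include.
Rate on top 3: 0.8205. C: 0.963 > 0.8205 → include.
Rate on top 4: 0.8516. G: 0.109 < 0.8516 → exclude; stop.
Optimal diet: B, D, F, C — 4 of 5 types.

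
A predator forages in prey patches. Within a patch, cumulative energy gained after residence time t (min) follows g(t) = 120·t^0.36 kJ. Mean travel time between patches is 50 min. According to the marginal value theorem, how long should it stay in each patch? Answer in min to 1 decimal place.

Maximise g(t)/(T+t): set derivative to zero → g'(t)(T+t) = g(t).
g'(t) = 0.36·120·t^-0.64. Setting 0.36·120·t^-0.64 = 120·t^0.36/(50+t) gives 0.36(50+t) = t, so 0.64·t = 0.36×50.
t* = 0.36×50/0.64 = 28.12 min.

28.1 min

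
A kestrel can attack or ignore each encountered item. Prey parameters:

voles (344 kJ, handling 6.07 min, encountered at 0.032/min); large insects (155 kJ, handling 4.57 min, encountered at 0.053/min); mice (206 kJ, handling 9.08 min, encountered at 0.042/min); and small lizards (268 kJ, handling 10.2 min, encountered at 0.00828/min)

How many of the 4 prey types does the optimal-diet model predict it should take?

4

Profitabilities (E/h, kJ/min): voles 56.7, large insects 33.9, small lizards 26.3, mice 22.7. Add prey in this order while the next type's profitability exceeds the intake rate on those already taken.
Rate on top 1: 9.218. large insects: 33.9 > 9.218 → include.
Rate on top 2: 13.38. small lizards: 26.3 > 13.38 → include.
Rate on top 3: 14.1. mice: 22.7 > 14.1 → include.
Optimal diet: voles, large insects, small lizards, mice — 4 of 4 types.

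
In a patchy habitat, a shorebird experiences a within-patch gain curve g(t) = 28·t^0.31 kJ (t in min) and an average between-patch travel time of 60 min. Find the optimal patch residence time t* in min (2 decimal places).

26.96 min

By the marginal value theorem, leave when the instantaneous gain rate g'(t) equals the habitat-wide average g(t)/(T + t).
g'(t) = 0.31·28·t^-0.69. Setting 0.31·28·t^-0.69 = 28·t^0.31/(60+t) gives 0.31(60+t) = t, so 0.69·t = 0.31×60.
t* = 0.31×60/0.69 = 26.96 min.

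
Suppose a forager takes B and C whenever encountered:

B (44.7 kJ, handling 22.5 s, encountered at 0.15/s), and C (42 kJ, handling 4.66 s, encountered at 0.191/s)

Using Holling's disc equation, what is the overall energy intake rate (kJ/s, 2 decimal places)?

2.80 kJ/s

R = Σλ_iE_i / (1 + Σλ_ih_i)
Numerator: 0.15×44.7 + 0.191×42 = 14.73
Denominator: 1 + 0.15×22.5 + 0.191×4.66 = 5.265
R = 14.73/5.265 = 2.797 kJ/s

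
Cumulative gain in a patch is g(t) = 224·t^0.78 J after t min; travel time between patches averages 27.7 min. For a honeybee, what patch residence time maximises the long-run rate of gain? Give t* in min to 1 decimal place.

98.2 min

Maximise g(t)/(T+t): set derivative to zero → g'(t)(T+t) = g(t).
g'(t) = 0.78·224·t^-0.22. Setting 0.78·224·t^-0.22 = 224·t^0.78/(27.7+t) gives 0.78(27.7+t) = t, so 0.22·t = 0.78×27.7.
t* = 0.78×27.7/0.22 = 98.21 min.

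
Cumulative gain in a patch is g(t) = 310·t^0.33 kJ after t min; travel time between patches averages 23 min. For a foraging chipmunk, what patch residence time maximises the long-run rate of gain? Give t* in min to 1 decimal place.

By the marginal value theorem, leave when the instantaneous gain rate g'(t) equals the habitat-wide average g(t)/(T + t).
g'(t) = 0.33·310·t^-0.67. Setting 0.33·310·t^-0.67 = 310·t^0.33/(23+t) gives 0.33(23+t) = t, so 0.67·t = 0.33×23.
t* = 0.33×23/0.67 = 11.33 min.

11.3 min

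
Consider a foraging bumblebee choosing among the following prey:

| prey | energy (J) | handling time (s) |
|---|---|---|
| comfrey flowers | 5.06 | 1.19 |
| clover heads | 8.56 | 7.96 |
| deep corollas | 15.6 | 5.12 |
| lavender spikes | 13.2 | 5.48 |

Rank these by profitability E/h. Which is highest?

comfrey flowers

In descending order of E/h:
comfrey flowers: 5.06/1.19 = 4.25 J/s
deep corollas: 15.6/5.12 = 3.05 J/s
lavender spikes: 13.2/5.48 = 2.41 J/s
clover heads: 8.56/7.96 = 1.08 J/s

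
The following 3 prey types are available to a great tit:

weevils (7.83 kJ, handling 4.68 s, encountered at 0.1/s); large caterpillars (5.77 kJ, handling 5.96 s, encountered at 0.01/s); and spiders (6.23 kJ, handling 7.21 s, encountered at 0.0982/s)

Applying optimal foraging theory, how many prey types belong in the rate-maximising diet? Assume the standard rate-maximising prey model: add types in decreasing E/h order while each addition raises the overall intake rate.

Profitabilities (E/h, kJ/s): weevils 1.67, large caterpillars 0.968, spiders 0.864. Add prey in this order while the next type's profitability exceeds the intake rate on those already taken.
Rate on top 1: 0.5334. large caterpillars: 0.968 > 0.5334 → include.
Rate on top 2: 0.5503. spiders: 0.864 > 0.5503 → include.
Optimal diet: weevils, large caterpillars, spiders — 3 of 3 types.

3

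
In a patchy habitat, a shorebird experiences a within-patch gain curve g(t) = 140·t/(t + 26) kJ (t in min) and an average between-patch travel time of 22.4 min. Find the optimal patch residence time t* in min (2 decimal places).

24.13 min

By the marginal value theorem, leave when the instantaneous gain rate g'(t) equals the habitat-wide average g(t)/(T + t).
g'(t) = 140·26/(t + 26)². Setting 140·26/(t+26)² = 140t/[(t+26)(22.4+t)] gives 26(22.4+t) = t(t+26), so t² = 26×22.4 = 582.4.
t* = √582.4 = 24.13 min.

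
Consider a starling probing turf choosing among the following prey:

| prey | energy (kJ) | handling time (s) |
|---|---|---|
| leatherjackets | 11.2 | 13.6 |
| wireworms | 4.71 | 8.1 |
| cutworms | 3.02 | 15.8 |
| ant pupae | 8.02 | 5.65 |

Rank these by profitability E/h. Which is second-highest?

leatherjackets

In descending order of E/h:
ant pupae: 8.02/5.65 = 1.42 kJ/s
leatherjackets: 11.2/13.6 = 0.824 kJ/s
wireworms: 4.71/8.1 = 0.581 kJ/s
cutworms: 3.02/15.8 = 0.191 kJ/s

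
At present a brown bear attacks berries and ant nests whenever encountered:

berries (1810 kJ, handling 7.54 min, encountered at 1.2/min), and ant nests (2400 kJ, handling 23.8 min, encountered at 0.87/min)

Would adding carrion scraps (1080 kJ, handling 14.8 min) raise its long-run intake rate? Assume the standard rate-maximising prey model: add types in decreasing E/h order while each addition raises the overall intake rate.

Current rate: (1.2×1810 + 0.87×2400)/(1 + 1.2×7.54 + 0.87×23.8) = 138.5 kJ/min.
carrion scraps: E/h = 1080/14.8 = 72.97 kJ/min.
72.97 < 138.5, so adding carrion scraps would lower the average — exclude it.

No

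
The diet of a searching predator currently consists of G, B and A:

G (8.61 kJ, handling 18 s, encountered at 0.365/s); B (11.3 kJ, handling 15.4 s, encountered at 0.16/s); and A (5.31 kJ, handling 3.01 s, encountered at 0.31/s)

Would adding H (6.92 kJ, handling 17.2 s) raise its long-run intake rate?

No

Intake rate on the current diet: R = (0.365×8.61 + 0.16×11.3 + 0.31×5.31) / (1 + 0.365×18 + 0.16×15.4 + 0.31×3.01) = 6.597/10.97 = 0.6015 kJ/s.
H: E/h = 6.92/17.2 = 0.4023 kJ/s.
0.4023 < 0.6015, so adding H would lower the average — exclude it.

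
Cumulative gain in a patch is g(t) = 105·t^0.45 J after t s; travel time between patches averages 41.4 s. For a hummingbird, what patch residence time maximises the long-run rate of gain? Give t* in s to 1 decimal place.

Maximise g(t)/(T+t): set derivative to zero → g'(t)(T+t) = g(t).
g'(t) = 0.45·105·t^-0.55. Setting 0.45·105·t^-0.55 = 105·t^0.45/(41.4+t) gives 0.45(41.4+t) = t, so 0.55·t = 0.45×41.4.
t* = 0.45×41.4/0.55 = 33.87 s.

33.9 s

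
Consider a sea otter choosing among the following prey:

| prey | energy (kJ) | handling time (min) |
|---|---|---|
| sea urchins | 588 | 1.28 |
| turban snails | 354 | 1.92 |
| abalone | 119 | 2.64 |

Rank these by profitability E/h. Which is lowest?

In descending order of E/h:
sea urchins: 588/1.28 = 459 kJ/min
turban snails: 354/1.92 = 184 kJ/min
abalone: 119/2.64 = 45.1 kJ/min

abalone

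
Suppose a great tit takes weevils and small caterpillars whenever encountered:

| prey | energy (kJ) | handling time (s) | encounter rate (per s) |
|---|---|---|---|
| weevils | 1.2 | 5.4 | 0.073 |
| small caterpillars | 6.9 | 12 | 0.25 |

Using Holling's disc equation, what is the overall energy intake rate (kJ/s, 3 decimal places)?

Energy encountered per unit search time: 0.073×1.2 + 0.25×6.9 = 1.813 kJ/s.
Handling time per unit search time: 0.073×5.4 + 0.25×12 = 3.394.
Rate = 1.813/(1 + 3.394) = 0.4125 kJ/s.

0.412 kJ/s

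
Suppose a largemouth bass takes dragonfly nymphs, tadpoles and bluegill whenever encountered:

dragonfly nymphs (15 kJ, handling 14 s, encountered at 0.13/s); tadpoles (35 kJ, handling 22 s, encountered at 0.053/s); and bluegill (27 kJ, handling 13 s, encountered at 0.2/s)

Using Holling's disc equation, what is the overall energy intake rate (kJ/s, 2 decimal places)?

R = Σλ_iE_i / (1 + Σλ_ih_i)
Numerator: 0.13×15 + 0.053×35 + 0.2×27 = 9.205
Denominator: 1 + 0.13×14 + 0.053×22 + 0.2×13 = 6.586
R = 9.205/6.586 = 1.398 kJ/s

1.40 kJ/s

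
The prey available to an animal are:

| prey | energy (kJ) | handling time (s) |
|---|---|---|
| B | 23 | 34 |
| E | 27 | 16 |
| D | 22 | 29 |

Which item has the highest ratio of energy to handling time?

In descending order of E/h:
E: 27/16 = 1.69 kJ/s
D: 22/29 = 0.759 kJ/s
B: 23/34 = 0.676 kJ/s

E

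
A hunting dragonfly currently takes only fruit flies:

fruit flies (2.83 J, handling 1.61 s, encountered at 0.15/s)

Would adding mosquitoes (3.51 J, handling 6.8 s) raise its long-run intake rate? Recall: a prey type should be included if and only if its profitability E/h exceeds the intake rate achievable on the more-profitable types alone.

Yes

Intake rate on the current diet: R = (0.15×2.83) / (1 + 0.15×1.61) = 0.4245/1.242 = 0.3419 J/s.
Profitability of mosquitoes: 3.51/6.8 = 0.5162 J/s.
0.5162 > 0.3419, so adding mosquitoes raises the average — include it.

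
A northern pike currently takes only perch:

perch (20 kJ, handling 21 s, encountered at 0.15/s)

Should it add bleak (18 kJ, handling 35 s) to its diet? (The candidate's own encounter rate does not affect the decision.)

No

Intake rate on the current diet: R = (0.15×20) / (1 + 0.15×21) = 3/4.15 = 0.7229 kJ/s.
bleak: E/h = 18/35 = 0.5143 kJ/s.
Since 0.5143 < R, time spent handling bleak is better spent searching.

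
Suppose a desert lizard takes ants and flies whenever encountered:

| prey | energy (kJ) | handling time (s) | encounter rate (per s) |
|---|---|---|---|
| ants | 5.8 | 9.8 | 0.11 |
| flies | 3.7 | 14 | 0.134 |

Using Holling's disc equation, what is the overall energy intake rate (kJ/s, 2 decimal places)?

R = Σλ_iE_i / (1 + Σλ_ih_i)
Numerator: 0.11×5.8 + 0.134×3.7 = 1.134
Denominator: 1 + 0.11×9.8 + 0.134×14 = 3.954
R = 1.134/3.954 = 0.2867 kJ/s

0.29 kJ/s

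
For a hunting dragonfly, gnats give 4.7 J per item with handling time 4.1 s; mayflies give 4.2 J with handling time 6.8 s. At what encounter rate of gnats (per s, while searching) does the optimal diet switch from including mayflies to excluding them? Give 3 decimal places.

Drop mayflies once their profitability E₂/h₂ falls below the rate achievable on gnats alone: E₂/h₂ = λE₁/(1 + λh₁).
Solve for λ: λE₁h₂ = E₂(1 + λh₁) → λ(E₁h₂ − E₂h₁) = E₂ → λ = E₂/(E₁h₂ − E₂h₁).
λ = 4.2/(4.7×6.8 − 4.2×4.1) = 4.2/14.74 = 0.2849 per s.

0.285 per s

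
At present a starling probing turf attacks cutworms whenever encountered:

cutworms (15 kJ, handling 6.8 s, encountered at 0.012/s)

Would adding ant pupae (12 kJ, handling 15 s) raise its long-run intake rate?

Current rate: (0.012×15)/(1 + 0.012×6.8) = 0.1664 kJ/s.
Profitability of ant pupae: 12/15 = 0.8 kJ/s.
Since 0.8 > R, including ant pupae increases the long-run rate.

Yes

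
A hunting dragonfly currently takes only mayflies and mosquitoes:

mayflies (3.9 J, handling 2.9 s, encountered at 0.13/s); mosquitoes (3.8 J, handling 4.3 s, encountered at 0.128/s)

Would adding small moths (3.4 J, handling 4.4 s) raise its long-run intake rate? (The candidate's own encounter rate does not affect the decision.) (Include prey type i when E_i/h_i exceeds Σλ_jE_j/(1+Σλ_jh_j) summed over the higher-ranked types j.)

Yes

Current rate: (0.13×3.9 + 0.128×3.8)/(1 + 0.13×2.9 + 0.128×4.3) = 0.5154 J/s.
small moths: E/h = 3.4/4.4 = 0.7727 J/s.
Since 0.7727 > R, including small moths increases the long-run rate.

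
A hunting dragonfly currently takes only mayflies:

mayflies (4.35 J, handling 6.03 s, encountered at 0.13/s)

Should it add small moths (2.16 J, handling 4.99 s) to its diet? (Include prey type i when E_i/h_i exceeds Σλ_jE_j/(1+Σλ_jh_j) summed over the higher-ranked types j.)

Intake rate on the current diet: R = (0.13×4.35) / (1 + 0.13×6.03) = 0.5655/1.784 = 0.317 J/s.
Profitability of small moths: 2.16/4.99 = 0.4329 J/s.
Since 0.4329 > R, including small moths increases the long-run rate.

Yes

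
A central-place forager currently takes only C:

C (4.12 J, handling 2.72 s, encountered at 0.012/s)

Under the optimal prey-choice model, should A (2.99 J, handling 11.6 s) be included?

Yes

Intake rate on the current diet: R = (0.012×4.12) / (1 + 0.012×2.72) = 0.04944/1.033 = 0.04788 J/s.
Profitability of A: 2.99/11.6 = 0.2578 J/s.
0.2578 > 0.04788, so adding A raises the average — include it.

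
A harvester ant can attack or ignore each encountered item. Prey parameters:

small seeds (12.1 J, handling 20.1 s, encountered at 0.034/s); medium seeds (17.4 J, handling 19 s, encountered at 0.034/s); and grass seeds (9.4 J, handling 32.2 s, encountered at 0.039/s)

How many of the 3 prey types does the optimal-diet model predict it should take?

2

Profitabilities (E/h, J/s): medium seeds 0.916, small seeds 0.602, grass seeds 0.292. Add prey in this order while the next type's profitability exceeds the intake rate on those already taken.
Rate on top 1: 0.3594. small seeds: 0.602 > 0.3594 → include.
Rate on top 2: 0.4306. grass seeds: 0.292 < 0.4306 → exclude; stop.
Optimal diet: medium seeds, small seeds — 2 of 3 types.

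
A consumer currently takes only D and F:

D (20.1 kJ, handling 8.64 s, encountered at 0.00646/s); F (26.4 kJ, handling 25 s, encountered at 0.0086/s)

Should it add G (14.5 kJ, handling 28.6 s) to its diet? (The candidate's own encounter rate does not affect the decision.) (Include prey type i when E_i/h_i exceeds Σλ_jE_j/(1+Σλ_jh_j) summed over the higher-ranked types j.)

Yes

Current rate: (0.00646×20.1 + 0.0086×26.4)/(1 + 0.00646×8.64 + 0.0086×25) = 0.2808 kJ/s.
G: E/h = 14.5/28.6 = 0.507 kJ/s.
Since 0.507 > R, including G increases the long-run rate.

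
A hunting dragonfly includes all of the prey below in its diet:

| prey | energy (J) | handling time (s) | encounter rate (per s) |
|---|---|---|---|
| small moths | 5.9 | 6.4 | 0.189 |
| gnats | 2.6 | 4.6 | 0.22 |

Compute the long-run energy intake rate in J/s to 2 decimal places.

0.52 J/s

R = (0.189×5.9 + 0.22×2.6) / (1 + 0.189×6.4 + 0.22×4.6) = 1.687/3.222 = 0.5237 J/s.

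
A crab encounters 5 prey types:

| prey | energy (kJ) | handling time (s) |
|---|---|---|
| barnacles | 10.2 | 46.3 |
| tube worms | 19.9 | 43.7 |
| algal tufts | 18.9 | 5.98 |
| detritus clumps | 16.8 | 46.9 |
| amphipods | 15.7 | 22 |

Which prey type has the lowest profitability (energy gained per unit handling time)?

barnacles

In descending order of E/h:
algal tufts: 18.9/5.98 = 3.16 kJ/s
amphipods: 15.7/22 = 0.714 kJ/s
tube worms: 19.9/43.7 = 0.455 kJ/s
detritus clumps: 16.8/46.9 = 0.358 kJ/s
barnacles: 10.2/46.3 = 0.22 kJ/s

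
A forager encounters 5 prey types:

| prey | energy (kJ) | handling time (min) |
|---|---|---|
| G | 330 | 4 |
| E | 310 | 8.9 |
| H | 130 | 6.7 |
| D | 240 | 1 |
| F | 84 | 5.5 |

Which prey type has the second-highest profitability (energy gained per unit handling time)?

G

In descending order of E/h:
D: 240/1 = 240 kJ/min
G: 330/4 = 82.5 kJ/min
E: 310/8.9 = 34.8 kJ/min
H: 130/6.7 = 19.4 kJ/min
F: 84/5.5 = 15.3 kJ/min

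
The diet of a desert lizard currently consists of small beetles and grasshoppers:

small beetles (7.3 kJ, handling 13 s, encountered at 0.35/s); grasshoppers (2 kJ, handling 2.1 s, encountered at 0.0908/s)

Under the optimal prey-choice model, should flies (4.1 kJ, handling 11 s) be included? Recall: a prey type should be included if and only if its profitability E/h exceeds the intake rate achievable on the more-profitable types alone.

No

On small beetles and grasshoppers alone, R = ΣλE/(1+Σλh) = 2.737/5.741 = 0.4767 kJ/s.
flies: E/h = 4.1/11 = 0.3727 kJ/s.
Since 0.3727 < R, time spent handling flies is better spent searching.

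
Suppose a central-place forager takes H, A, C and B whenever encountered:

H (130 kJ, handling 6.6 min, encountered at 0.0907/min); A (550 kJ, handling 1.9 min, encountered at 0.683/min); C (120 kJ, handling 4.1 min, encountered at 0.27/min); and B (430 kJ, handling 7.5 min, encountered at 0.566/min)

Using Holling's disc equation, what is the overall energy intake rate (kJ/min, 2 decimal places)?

R = (0.0907×130 + 0.683×550 + 0.27×120 + 0.566×430) / (1 + 0.0907×6.6 + 0.683×1.9 + 0.27×4.1 + 0.566×7.5) = 663.2/8.248 = 80.41 kJ/min.

80.41 kJ/min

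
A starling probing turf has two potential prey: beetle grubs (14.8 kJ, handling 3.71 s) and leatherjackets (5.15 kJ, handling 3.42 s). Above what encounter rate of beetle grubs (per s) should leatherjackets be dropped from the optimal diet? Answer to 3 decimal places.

0.163 per s

At the threshold, the rate on beetle grubs alone equals the profitability of leatherjackets: λ·14.8/(1 + λ·3.71) = 5.15/3.42 = 1.506.
Rearranging, λ(14.8 − 1.506×3.71) = 1.506, so λ = 1.506/9.213 = 0.1634 per s.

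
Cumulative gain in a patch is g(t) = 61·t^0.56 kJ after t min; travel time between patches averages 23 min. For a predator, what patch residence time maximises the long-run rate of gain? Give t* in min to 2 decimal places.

By the marginal value theorem, leave when the instantaneous gain rate g'(t) equals the habitat-wide average g(t)/(T + t).
g'(t) = 0.56·61·t^-0.44. Setting 0.56·61·t^-0.44 = 61·t^0.56/(23+t) gives 0.56(23+t) = t, so 0.44·t = 0.56×23.
t* = 0.56×23/0.44 = 29.27 min.

29.27 min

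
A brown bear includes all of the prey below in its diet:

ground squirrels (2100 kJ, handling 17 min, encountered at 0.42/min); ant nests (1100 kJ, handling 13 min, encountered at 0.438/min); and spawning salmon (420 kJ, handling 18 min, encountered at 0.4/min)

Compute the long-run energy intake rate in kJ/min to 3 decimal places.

72.825 kJ/min

R = (0.42×2100 + 0.438×1100 + 0.4×420) / (1 + 0.42×17 + 0.438×13 + 0.4×18) = 1532/21.03 = 72.82 kJ/min.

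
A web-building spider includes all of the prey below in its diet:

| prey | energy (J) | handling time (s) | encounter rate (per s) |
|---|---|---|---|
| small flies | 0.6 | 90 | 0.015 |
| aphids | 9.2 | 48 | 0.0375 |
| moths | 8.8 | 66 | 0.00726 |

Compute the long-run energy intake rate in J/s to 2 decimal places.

R = (0.015×0.6 + 0.0375×9.2 + 0.00726×8.8) / (1 + 0.015×90 + 0.0375×48 + 0.00726×66) = 0.4179/4.629 = 0.09027 J/s.

0.09 J/s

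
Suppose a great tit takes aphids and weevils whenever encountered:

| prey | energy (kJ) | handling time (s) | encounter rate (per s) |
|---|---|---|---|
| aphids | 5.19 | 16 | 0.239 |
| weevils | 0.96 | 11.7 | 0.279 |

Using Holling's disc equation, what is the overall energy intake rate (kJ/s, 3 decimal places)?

R = Σλ_iE_i / (1 + Σλ_ih_i)
Numerator: 0.239×5.19 + 0.279×0.96 = 1.508
Denominator: 1 + 0.239×16 + 0.279×11.7 = 8.088
R = 1.508/8.088 = 0.1865 kJ/s

0.186 kJ/s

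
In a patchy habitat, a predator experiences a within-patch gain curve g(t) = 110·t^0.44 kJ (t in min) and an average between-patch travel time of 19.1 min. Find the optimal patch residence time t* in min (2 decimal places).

Maximise g(t)/(T+t): set derivative to zero → g'(t)(T+t) = g(t).
g'(t) = 0.44·110·t^-0.56. Setting 0.44·110·t^-0.56 = 110·t^0.44/(19.1+t) gives 0.44(19.1+t) = t, so 0.56·t = 0.44×19.1.
t* = 0.44×19.1/0.56 = 15.01 min.

15.01 min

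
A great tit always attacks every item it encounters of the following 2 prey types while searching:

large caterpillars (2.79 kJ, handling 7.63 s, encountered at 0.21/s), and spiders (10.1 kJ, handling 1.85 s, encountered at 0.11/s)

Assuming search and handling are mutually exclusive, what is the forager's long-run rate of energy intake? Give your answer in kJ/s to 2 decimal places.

Energy encountered per unit search time: 0.21×2.79 + 0.11×10.1 = 1.697 kJ/s.
Handling time per unit search time: 0.21×7.63 + 0.11×1.85 = 1.806.
Rate = 1.697/(1 + 1.806) = 0.6048 kJ/s.

0.60 kJ/s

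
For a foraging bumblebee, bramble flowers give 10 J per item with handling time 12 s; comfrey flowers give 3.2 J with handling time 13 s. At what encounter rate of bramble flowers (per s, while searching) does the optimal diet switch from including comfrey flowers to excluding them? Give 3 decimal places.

0.035 per s

At the threshold, the rate on bramble flowers alone equals the profitability of comfrey flowers: λ·10/(1 + λ·12) = 3.2/13 = 0.2462.
Rearranging, λ(10 − 0.2462×12) = 0.2462, so λ = 0.2462/7.046 = 0.03493 per s.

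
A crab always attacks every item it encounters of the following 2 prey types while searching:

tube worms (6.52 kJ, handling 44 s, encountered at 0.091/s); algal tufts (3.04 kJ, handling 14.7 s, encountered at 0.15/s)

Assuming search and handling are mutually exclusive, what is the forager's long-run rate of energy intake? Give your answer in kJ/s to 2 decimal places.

0.15 kJ/s

Energy encountered per unit search time: 0.091×6.52 + 0.15×3.04 = 1.049 kJ/s.
Handling time per unit search time: 0.091×44 + 0.15×14.7 = 6.209.
Rate = 1.049/(1 + 6.209) = 0.1456 kJ/s.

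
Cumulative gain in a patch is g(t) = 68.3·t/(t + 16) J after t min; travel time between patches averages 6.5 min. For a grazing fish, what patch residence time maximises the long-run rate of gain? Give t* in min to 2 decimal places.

10.20 min

Maximise g(t)/(T+t): set derivative to zero → g'(t)(T+t) = g(t).
g'(t) = 68.3·16/(t + 16)². Setting 68.3·16/(t+16)² = 68.3t/[(t+16)(6.5+t)] gives 16(6.5+t) = t(t+16), so t² = 16×6.5 = 104.
t* = √104 = 10.2 min.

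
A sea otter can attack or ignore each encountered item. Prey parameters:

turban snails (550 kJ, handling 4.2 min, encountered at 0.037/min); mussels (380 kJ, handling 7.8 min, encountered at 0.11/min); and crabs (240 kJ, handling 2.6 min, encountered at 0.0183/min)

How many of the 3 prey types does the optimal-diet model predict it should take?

Rank by E/h (kJ/min): turban snails 131, crabs 92.3, mussels 48.7. Include each in turn until the next type's E/h falls below the running intake rate.
Rate on top 1: 17.61. crabs: 92.3 > 17.61 → include.
Rate on top 2: 20.57. mussels: 48.7 > 20.57 → include.
Optimal diet: turban snails, crabs, mussels — 3 of 3 types.

3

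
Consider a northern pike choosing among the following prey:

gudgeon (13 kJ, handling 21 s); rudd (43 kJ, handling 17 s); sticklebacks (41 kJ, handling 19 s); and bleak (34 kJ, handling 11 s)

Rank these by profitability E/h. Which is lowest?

Profitability E/h (kJ/s): gudgeon = 13/21 = 0.619, rudd = 43/17 = 2.53, sticklebacks = 41/19 = 2.16, bleak = 34/11 = 3.09.
Ranked: bleak > rudd > sticklebacks > gudgeon.

gudgeon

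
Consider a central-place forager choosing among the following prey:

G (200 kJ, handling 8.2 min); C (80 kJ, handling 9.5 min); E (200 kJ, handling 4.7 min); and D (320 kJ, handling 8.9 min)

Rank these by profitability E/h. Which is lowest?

C

In descending order of E/h:
E: 200/4.7 = 42.6 kJ/min
D: 320/8.9 = 36 kJ/min
G: 200/8.2 = 24.4 kJ/min
C: 80/9.5 = 8.42 kJ/min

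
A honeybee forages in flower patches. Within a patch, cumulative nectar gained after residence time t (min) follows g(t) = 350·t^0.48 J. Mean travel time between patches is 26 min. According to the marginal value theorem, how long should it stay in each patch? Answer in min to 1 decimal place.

By the marginal value theorem, leave when the instantaneous gain rate g'(t) equals the habitat-wide average g(t)/(T + t).
g'(t) = 0.48·350·t^-0.52. Setting 0.48·350·t^-0.52 = 350·t^0.48/(26+t) gives 0.48(26+t) = t, so 0.52·t = 0.48×26.
t* = 0.48×26/0.52 = 24 min.

24.0 min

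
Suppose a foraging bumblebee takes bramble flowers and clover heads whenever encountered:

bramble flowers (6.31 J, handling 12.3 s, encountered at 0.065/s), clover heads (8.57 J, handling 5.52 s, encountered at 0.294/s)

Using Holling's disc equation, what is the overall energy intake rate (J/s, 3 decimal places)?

0.856 J/s

Energy encountered per unit search time: 0.065×6.31 + 0.294×8.57 = 2.93 J/s.
Handling time per unit search time: 0.065×12.3 + 0.294×5.52 = 2.422.
Rate = 2.93/(1 + 2.422) = 0.8561 J/s.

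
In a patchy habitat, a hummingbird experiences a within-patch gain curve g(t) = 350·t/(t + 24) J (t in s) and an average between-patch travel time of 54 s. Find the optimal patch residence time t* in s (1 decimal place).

36.0 s

By the marginal value theorem, leave when the instantaneous gain rate g'(t) equals the habitat-wide average g(t)/(T + t).
g'(t) = 350·24/(t + 24)². Setting 350·24/(t+24)² = 350t/[(t+24)(54+t)] gives 24(54+t) = t(t+24), so t² = 24×54 = 1296.
t* = √1296 = 36 s.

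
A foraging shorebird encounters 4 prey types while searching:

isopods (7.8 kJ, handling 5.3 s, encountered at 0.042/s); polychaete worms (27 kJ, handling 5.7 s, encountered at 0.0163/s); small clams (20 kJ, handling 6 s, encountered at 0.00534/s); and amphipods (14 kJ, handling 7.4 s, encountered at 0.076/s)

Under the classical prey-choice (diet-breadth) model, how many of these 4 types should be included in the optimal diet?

4

E/h in descending order: polychaete worms 4.74, small clams 3.33, amphipods 1.89, isopods 1.47 kJ/s. The optimal diet is the largest prefix of this list for which every included type satisfies E_i/h_i > R on the types above it.
Rate on top 1: 0.4027. small clams: 3.33 > 0.4027 → include.
Rate on top 2: 0.4862. amphipods: 1.89 > 0.4862 → include.
Rate on top 3: 0.9547. isopods: 1.47 > 0.9547 → include.
Optimal diet: polychaete worms, small clams, amphipods, isopods — 4 of 4 types.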